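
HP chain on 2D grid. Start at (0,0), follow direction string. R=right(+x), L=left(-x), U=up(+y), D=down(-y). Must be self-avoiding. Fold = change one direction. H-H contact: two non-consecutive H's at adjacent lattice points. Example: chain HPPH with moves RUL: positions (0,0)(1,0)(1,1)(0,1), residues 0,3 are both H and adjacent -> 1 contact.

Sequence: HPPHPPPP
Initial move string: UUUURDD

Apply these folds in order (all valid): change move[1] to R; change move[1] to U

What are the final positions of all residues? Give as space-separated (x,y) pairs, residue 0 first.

Initial moves: UUUURDD
Fold: move[1]->R => URUURDD (positions: [(0, 0), (0, 1), (1, 1), (1, 2), (1, 3), (2, 3), (2, 2), (2, 1)])
Fold: move[1]->U => UUUURDD (positions: [(0, 0), (0, 1), (0, 2), (0, 3), (0, 4), (1, 4), (1, 3), (1, 2)])

Answer: (0,0) (0,1) (0,2) (0,3) (0,4) (1,4) (1,3) (1,2)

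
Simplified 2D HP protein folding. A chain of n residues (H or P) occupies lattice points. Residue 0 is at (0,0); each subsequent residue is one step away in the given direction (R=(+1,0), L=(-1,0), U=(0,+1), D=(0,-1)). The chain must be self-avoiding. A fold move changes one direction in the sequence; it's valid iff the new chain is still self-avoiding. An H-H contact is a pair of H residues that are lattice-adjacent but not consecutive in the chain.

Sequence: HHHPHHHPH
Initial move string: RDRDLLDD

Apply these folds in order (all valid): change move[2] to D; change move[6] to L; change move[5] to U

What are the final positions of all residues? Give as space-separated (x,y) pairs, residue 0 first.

Answer: (0,0) (1,0) (1,-1) (1,-2) (1,-3) (0,-3) (0,-2) (-1,-2) (-1,-3)

Derivation:
Initial moves: RDRDLLDD
Fold: move[2]->D => RDDDLLDD (positions: [(0, 0), (1, 0), (1, -1), (1, -2), (1, -3), (0, -3), (-1, -3), (-1, -4), (-1, -5)])
Fold: move[6]->L => RDDDLLLD (positions: [(0, 0), (1, 0), (1, -1), (1, -2), (1, -3), (0, -3), (-1, -3), (-2, -3), (-2, -4)])
Fold: move[5]->U => RDDDLULD (positions: [(0, 0), (1, 0), (1, -1), (1, -2), (1, -3), (0, -3), (0, -2), (-1, -2), (-1, -3)])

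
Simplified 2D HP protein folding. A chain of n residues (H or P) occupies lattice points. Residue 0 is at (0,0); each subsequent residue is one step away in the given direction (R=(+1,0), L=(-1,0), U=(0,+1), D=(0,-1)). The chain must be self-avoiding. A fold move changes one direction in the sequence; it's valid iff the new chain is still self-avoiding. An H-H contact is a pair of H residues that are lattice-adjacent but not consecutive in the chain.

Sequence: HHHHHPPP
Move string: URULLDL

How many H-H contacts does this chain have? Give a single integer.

Positions: [(0, 0), (0, 1), (1, 1), (1, 2), (0, 2), (-1, 2), (-1, 1), (-2, 1)]
H-H contact: residue 1 @(0,1) - residue 4 @(0, 2)

Answer: 1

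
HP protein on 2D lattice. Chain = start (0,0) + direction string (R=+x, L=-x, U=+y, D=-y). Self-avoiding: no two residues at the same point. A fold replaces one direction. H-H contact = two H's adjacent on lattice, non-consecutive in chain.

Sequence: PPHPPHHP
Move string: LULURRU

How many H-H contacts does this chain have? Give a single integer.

Positions: [(0, 0), (-1, 0), (-1, 1), (-2, 1), (-2, 2), (-1, 2), (0, 2), (0, 3)]
H-H contact: residue 2 @(-1,1) - residue 5 @(-1, 2)

Answer: 1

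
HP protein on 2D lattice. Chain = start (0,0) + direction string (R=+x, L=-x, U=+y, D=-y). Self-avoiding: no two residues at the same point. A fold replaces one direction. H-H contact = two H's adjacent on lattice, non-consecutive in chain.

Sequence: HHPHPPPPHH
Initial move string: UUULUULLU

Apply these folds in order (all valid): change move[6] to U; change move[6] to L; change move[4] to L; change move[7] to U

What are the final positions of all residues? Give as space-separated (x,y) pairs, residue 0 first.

Initial moves: UUULUULLU
Fold: move[6]->U => UUULUUULU (positions: [(0, 0), (0, 1), (0, 2), (0, 3), (-1, 3), (-1, 4), (-1, 5), (-1, 6), (-2, 6), (-2, 7)])
Fold: move[6]->L => UUULUULLU (positions: [(0, 0), (0, 1), (0, 2), (0, 3), (-1, 3), (-1, 4), (-1, 5), (-2, 5), (-3, 5), (-3, 6)])
Fold: move[4]->L => UUULLULLU (positions: [(0, 0), (0, 1), (0, 2), (0, 3), (-1, 3), (-2, 3), (-2, 4), (-3, 4), (-4, 4), (-4, 5)])
Fold: move[7]->U => UUULLULUU (positions: [(0, 0), (0, 1), (0, 2), (0, 3), (-1, 3), (-2, 3), (-2, 4), (-3, 4), (-3, 5), (-3, 6)])

Answer: (0,0) (0,1) (0,2) (0,3) (-1,3) (-2,3) (-2,4) (-3,4) (-3,5) (-3,6)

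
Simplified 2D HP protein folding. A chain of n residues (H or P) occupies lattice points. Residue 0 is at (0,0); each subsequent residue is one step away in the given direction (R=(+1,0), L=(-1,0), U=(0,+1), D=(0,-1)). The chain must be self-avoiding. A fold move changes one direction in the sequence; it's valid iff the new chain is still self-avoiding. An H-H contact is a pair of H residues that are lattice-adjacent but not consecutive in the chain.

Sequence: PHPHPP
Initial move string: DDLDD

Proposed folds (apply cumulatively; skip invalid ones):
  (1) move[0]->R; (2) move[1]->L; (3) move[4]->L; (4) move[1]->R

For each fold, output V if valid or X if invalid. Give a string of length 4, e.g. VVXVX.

Initial: DDLDD -> [(0, 0), (0, -1), (0, -2), (-1, -2), (-1, -3), (-1, -4)]
Fold 1: move[0]->R => RDLDD VALID
Fold 2: move[1]->L => RLLDD INVALID (collision), skipped
Fold 3: move[4]->L => RDLDL VALID
Fold 4: move[1]->R => RRLDL INVALID (collision), skipped

Answer: VXVX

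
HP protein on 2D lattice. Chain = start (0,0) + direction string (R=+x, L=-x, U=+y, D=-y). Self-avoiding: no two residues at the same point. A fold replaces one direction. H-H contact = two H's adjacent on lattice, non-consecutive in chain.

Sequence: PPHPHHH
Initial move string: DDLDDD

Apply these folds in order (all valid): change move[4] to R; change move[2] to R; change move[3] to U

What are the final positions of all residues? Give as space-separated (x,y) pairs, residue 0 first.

Answer: (0,0) (0,-1) (0,-2) (1,-2) (1,-1) (2,-1) (2,-2)

Derivation:
Initial moves: DDLDDD
Fold: move[4]->R => DDLDRD (positions: [(0, 0), (0, -1), (0, -2), (-1, -2), (-1, -3), (0, -3), (0, -4)])
Fold: move[2]->R => DDRDRD (positions: [(0, 0), (0, -1), (0, -2), (1, -2), (1, -3), (2, -3), (2, -4)])
Fold: move[3]->U => DDRURD (positions: [(0, 0), (0, -1), (0, -2), (1, -2), (1, -1), (2, -1), (2, -2)])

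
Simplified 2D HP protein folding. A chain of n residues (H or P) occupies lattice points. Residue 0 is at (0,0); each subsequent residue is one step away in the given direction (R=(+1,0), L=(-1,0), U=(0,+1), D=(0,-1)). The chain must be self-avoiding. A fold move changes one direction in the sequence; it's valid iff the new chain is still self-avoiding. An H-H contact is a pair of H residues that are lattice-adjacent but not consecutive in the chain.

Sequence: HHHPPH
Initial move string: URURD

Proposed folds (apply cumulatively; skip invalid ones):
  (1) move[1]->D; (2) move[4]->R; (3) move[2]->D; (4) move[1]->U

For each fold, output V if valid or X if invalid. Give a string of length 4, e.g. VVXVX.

Answer: XVVX

Derivation:
Initial: URURD -> [(0, 0), (0, 1), (1, 1), (1, 2), (2, 2), (2, 1)]
Fold 1: move[1]->D => UDURD INVALID (collision), skipped
Fold 2: move[4]->R => URURR VALID
Fold 3: move[2]->D => URDRR VALID
Fold 4: move[1]->U => UUDRR INVALID (collision), skipped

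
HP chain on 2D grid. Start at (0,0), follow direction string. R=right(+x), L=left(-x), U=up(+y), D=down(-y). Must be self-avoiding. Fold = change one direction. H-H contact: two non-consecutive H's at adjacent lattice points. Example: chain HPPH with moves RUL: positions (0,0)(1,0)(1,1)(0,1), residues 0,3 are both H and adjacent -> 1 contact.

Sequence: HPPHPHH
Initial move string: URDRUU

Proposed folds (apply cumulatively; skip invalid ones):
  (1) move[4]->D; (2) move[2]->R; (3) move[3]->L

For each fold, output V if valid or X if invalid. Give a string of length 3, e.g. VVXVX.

Answer: XVX

Derivation:
Initial: URDRUU -> [(0, 0), (0, 1), (1, 1), (1, 0), (2, 0), (2, 1), (2, 2)]
Fold 1: move[4]->D => URDRDU INVALID (collision), skipped
Fold 2: move[2]->R => URRRUU VALID
Fold 3: move[3]->L => URRLUU INVALID (collision), skipped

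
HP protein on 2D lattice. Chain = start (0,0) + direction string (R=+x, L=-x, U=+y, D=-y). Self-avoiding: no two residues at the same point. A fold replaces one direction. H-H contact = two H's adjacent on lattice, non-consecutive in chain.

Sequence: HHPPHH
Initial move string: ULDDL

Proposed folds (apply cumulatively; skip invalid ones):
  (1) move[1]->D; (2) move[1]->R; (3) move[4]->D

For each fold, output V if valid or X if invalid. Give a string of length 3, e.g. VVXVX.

Initial: ULDDL -> [(0, 0), (0, 1), (-1, 1), (-1, 0), (-1, -1), (-2, -1)]
Fold 1: move[1]->D => UDDDL INVALID (collision), skipped
Fold 2: move[1]->R => URDDL VALID
Fold 3: move[4]->D => URDDD VALID

Answer: XVV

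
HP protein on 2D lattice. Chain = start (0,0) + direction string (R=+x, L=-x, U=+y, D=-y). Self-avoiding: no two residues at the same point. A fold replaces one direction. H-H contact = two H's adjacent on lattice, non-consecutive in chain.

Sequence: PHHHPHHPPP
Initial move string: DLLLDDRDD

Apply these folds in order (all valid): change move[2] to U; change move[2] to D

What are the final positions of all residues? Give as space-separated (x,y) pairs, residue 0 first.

Answer: (0,0) (0,-1) (-1,-1) (-1,-2) (-2,-2) (-2,-3) (-2,-4) (-1,-4) (-1,-5) (-1,-6)

Derivation:
Initial moves: DLLLDDRDD
Fold: move[2]->U => DLULDDRDD (positions: [(0, 0), (0, -1), (-1, -1), (-1, 0), (-2, 0), (-2, -1), (-2, -2), (-1, -2), (-1, -3), (-1, -4)])
Fold: move[2]->D => DLDLDDRDD (positions: [(0, 0), (0, -1), (-1, -1), (-1, -2), (-2, -2), (-2, -3), (-2, -4), (-1, -4), (-1, -5), (-1, -6)])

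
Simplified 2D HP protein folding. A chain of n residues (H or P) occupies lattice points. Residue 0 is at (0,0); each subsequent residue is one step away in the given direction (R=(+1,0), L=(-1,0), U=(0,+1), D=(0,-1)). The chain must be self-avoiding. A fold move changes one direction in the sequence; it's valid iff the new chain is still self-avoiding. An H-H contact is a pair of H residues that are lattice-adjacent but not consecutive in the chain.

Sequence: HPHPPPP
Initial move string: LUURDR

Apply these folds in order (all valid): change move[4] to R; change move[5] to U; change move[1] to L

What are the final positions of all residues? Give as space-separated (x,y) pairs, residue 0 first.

Answer: (0,0) (-1,0) (-2,0) (-2,1) (-1,1) (0,1) (0,2)

Derivation:
Initial moves: LUURDR
Fold: move[4]->R => LUURRR (positions: [(0, 0), (-1, 0), (-1, 1), (-1, 2), (0, 2), (1, 2), (2, 2)])
Fold: move[5]->U => LUURRU (positions: [(0, 0), (-1, 0), (-1, 1), (-1, 2), (0, 2), (1, 2), (1, 3)])
Fold: move[1]->L => LLURRU (positions: [(0, 0), (-1, 0), (-2, 0), (-2, 1), (-1, 1), (0, 1), (0, 2)])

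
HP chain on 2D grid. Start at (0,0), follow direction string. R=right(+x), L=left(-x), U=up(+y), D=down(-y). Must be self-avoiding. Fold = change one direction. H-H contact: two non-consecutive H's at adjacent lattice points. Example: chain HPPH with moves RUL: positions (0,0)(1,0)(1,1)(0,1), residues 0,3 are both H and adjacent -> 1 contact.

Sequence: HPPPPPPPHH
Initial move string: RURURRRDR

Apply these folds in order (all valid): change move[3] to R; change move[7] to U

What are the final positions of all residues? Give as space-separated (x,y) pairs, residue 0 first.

Answer: (0,0) (1,0) (1,1) (2,1) (3,1) (4,1) (5,1) (6,1) (6,2) (7,2)

Derivation:
Initial moves: RURURRRDR
Fold: move[3]->R => RURRRRRDR (positions: [(0, 0), (1, 0), (1, 1), (2, 1), (3, 1), (4, 1), (5, 1), (6, 1), (6, 0), (7, 0)])
Fold: move[7]->U => RURRRRRUR (positions: [(0, 0), (1, 0), (1, 1), (2, 1), (3, 1), (4, 1), (5, 1), (6, 1), (6, 2), (7, 2)])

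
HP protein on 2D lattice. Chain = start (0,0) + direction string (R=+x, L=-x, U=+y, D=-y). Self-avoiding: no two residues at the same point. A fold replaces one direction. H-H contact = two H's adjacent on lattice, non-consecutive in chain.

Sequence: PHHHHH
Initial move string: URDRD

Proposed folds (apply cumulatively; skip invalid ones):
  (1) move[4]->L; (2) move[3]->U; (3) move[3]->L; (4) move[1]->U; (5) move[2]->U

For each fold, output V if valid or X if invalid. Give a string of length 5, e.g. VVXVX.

Answer: XXXXV

Derivation:
Initial: URDRD -> [(0, 0), (0, 1), (1, 1), (1, 0), (2, 0), (2, -1)]
Fold 1: move[4]->L => URDRL INVALID (collision), skipped
Fold 2: move[3]->U => URDUD INVALID (collision), skipped
Fold 3: move[3]->L => URDLD INVALID (collision), skipped
Fold 4: move[1]->U => UUDRD INVALID (collision), skipped
Fold 5: move[2]->U => URURD VALID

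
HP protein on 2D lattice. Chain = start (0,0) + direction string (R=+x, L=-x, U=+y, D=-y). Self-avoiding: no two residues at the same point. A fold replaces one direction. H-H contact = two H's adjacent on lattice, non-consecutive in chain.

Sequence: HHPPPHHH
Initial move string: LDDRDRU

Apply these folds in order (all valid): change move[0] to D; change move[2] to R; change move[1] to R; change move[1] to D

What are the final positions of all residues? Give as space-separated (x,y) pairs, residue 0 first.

Answer: (0,0) (0,-1) (0,-2) (1,-2) (2,-2) (2,-3) (3,-3) (3,-2)

Derivation:
Initial moves: LDDRDRU
Fold: move[0]->D => DDDRDRU (positions: [(0, 0), (0, -1), (0, -2), (0, -3), (1, -3), (1, -4), (2, -4), (2, -3)])
Fold: move[2]->R => DDRRDRU (positions: [(0, 0), (0, -1), (0, -2), (1, -2), (2, -2), (2, -3), (3, -3), (3, -2)])
Fold: move[1]->R => DRRRDRU (positions: [(0, 0), (0, -1), (1, -1), (2, -1), (3, -1), (3, -2), (4, -2), (4, -1)])
Fold: move[1]->D => DDRRDRU (positions: [(0, 0), (0, -1), (0, -2), (1, -2), (2, -2), (2, -3), (3, -3), (3, -2)])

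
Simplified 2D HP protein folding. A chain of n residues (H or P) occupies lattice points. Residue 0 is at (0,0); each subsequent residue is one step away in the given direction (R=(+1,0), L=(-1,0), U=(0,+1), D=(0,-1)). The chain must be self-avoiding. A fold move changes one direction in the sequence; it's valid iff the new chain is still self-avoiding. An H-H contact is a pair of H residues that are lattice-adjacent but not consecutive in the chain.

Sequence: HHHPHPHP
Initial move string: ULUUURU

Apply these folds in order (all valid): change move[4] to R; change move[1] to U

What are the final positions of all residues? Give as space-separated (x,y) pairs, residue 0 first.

Answer: (0,0) (0,1) (0,2) (0,3) (0,4) (1,4) (2,4) (2,5)

Derivation:
Initial moves: ULUUURU
Fold: move[4]->R => ULUURRU (positions: [(0, 0), (0, 1), (-1, 1), (-1, 2), (-1, 3), (0, 3), (1, 3), (1, 4)])
Fold: move[1]->U => UUUURRU (positions: [(0, 0), (0, 1), (0, 2), (0, 3), (0, 4), (1, 4), (2, 4), (2, 5)])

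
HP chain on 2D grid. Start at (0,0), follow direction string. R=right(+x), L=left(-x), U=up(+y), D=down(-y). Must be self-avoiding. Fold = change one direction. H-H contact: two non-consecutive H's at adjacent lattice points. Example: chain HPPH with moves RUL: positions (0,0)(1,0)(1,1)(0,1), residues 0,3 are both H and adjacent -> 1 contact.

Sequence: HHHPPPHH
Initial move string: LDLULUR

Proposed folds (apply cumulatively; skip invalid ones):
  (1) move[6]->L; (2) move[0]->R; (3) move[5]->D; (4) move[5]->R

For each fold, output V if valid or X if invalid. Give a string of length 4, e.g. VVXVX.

Answer: VXVX

Derivation:
Initial: LDLULUR -> [(0, 0), (-1, 0), (-1, -1), (-2, -1), (-2, 0), (-3, 0), (-3, 1), (-2, 1)]
Fold 1: move[6]->L => LDLULUL VALID
Fold 2: move[0]->R => RDLULUL INVALID (collision), skipped
Fold 3: move[5]->D => LDLULDL VALID
Fold 4: move[5]->R => LDLULRL INVALID (collision), skipped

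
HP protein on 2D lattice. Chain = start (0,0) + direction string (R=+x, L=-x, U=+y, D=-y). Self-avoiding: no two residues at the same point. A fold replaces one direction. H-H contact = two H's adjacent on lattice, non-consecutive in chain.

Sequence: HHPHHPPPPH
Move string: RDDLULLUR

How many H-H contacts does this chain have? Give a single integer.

Positions: [(0, 0), (1, 0), (1, -1), (1, -2), (0, -2), (0, -1), (-1, -1), (-2, -1), (-2, 0), (-1, 0)]
H-H contact: residue 0 @(0,0) - residue 9 @(-1, 0)

Answer: 1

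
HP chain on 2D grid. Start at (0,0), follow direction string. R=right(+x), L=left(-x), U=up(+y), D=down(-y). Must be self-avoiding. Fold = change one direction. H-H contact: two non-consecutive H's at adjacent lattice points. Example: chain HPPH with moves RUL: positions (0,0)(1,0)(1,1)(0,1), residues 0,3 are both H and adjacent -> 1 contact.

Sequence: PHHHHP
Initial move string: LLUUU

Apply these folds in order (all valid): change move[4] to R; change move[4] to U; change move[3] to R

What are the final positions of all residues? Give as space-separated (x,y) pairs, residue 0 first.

Answer: (0,0) (-1,0) (-2,0) (-2,1) (-1,1) (-1,2)

Derivation:
Initial moves: LLUUU
Fold: move[4]->R => LLUUR (positions: [(0, 0), (-1, 0), (-2, 0), (-2, 1), (-2, 2), (-1, 2)])
Fold: move[4]->U => LLUUU (positions: [(0, 0), (-1, 0), (-2, 0), (-2, 1), (-2, 2), (-2, 3)])
Fold: move[3]->R => LLURU (positions: [(0, 0), (-1, 0), (-2, 0), (-2, 1), (-1, 1), (-1, 2)])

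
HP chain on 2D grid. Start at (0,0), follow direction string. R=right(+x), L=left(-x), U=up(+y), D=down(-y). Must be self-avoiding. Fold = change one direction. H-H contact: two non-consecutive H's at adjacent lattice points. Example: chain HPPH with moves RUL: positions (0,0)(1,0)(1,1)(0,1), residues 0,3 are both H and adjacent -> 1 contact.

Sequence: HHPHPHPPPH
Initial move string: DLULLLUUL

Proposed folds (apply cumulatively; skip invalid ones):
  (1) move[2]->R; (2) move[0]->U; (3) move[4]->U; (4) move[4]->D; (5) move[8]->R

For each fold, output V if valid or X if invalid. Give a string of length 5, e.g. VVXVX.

Answer: XVVVV

Derivation:
Initial: DLULLLUUL -> [(0, 0), (0, -1), (-1, -1), (-1, 0), (-2, 0), (-3, 0), (-4, 0), (-4, 1), (-4, 2), (-5, 2)]
Fold 1: move[2]->R => DLRLLLUUL INVALID (collision), skipped
Fold 2: move[0]->U => ULULLLUUL VALID
Fold 3: move[4]->U => ULULULUUL VALID
Fold 4: move[4]->D => ULULDLUUL VALID
Fold 5: move[8]->R => ULULDLUUR VALID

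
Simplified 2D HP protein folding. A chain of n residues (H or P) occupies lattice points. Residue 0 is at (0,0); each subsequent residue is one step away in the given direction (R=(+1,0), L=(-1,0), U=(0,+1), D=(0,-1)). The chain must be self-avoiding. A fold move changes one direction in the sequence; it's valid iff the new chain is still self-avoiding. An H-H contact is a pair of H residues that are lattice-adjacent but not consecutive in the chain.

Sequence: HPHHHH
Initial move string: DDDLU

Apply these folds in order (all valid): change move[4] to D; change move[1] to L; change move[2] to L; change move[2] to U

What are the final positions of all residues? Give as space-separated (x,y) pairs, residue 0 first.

Answer: (0,0) (0,-1) (-1,-1) (-1,0) (-2,0) (-2,-1)

Derivation:
Initial moves: DDDLU
Fold: move[4]->D => DDDLD (positions: [(0, 0), (0, -1), (0, -2), (0, -3), (-1, -3), (-1, -4)])
Fold: move[1]->L => DLDLD (positions: [(0, 0), (0, -1), (-1, -1), (-1, -2), (-2, -2), (-2, -3)])
Fold: move[2]->L => DLLLD (positions: [(0, 0), (0, -1), (-1, -1), (-2, -1), (-3, -1), (-3, -2)])
Fold: move[2]->U => DLULD (positions: [(0, 0), (0, -1), (-1, -1), (-1, 0), (-2, 0), (-2, -1)])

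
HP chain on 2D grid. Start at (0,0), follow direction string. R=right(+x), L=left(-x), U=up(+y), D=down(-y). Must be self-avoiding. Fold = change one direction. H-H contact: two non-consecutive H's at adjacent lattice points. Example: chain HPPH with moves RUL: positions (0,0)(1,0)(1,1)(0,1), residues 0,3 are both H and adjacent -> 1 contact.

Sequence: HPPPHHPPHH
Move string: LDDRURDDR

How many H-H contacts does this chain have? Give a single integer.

Answer: 1

Derivation:
Positions: [(0, 0), (-1, 0), (-1, -1), (-1, -2), (0, -2), (0, -1), (1, -1), (1, -2), (1, -3), (2, -3)]
H-H contact: residue 0 @(0,0) - residue 5 @(0, -1)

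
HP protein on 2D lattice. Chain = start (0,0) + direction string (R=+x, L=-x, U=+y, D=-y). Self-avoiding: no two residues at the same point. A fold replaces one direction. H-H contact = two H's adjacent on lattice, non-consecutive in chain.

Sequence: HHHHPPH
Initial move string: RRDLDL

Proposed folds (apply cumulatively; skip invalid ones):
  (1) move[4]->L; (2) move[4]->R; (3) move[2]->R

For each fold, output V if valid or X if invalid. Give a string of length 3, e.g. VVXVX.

Answer: VXX

Derivation:
Initial: RRDLDL -> [(0, 0), (1, 0), (2, 0), (2, -1), (1, -1), (1, -2), (0, -2)]
Fold 1: move[4]->L => RRDLLL VALID
Fold 2: move[4]->R => RRDLRL INVALID (collision), skipped
Fold 3: move[2]->R => RRRLLL INVALID (collision), skipped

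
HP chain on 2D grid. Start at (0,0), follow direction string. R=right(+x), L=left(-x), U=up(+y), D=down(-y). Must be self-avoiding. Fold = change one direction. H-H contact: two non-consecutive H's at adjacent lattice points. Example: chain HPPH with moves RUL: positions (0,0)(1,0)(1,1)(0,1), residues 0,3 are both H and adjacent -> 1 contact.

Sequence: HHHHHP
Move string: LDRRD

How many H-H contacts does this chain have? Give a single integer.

Answer: 1

Derivation:
Positions: [(0, 0), (-1, 0), (-1, -1), (0, -1), (1, -1), (1, -2)]
H-H contact: residue 0 @(0,0) - residue 3 @(0, -1)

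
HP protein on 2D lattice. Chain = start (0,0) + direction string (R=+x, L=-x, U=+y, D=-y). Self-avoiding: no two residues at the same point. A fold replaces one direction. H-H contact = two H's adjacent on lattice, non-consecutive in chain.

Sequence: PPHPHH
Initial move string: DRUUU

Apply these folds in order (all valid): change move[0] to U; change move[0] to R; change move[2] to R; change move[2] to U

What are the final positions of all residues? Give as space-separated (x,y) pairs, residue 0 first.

Answer: (0,0) (1,0) (2,0) (2,1) (2,2) (2,3)

Derivation:
Initial moves: DRUUU
Fold: move[0]->U => URUUU (positions: [(0, 0), (0, 1), (1, 1), (1, 2), (1, 3), (1, 4)])
Fold: move[0]->R => RRUUU (positions: [(0, 0), (1, 0), (2, 0), (2, 1), (2, 2), (2, 3)])
Fold: move[2]->R => RRRUU (positions: [(0, 0), (1, 0), (2, 0), (3, 0), (3, 1), (3, 2)])
Fold: move[2]->U => RRUUU (positions: [(0, 0), (1, 0), (2, 0), (2, 1), (2, 2), (2, 3)])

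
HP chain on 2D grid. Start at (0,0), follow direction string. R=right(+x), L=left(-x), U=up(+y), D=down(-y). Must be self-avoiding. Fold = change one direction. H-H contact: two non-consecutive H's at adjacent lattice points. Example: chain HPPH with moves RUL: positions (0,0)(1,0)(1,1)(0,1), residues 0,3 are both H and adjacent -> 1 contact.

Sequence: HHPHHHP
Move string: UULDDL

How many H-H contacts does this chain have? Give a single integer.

Answer: 2

Derivation:
Positions: [(0, 0), (0, 1), (0, 2), (-1, 2), (-1, 1), (-1, 0), (-2, 0)]
H-H contact: residue 0 @(0,0) - residue 5 @(-1, 0)
H-H contact: residue 1 @(0,1) - residue 4 @(-1, 1)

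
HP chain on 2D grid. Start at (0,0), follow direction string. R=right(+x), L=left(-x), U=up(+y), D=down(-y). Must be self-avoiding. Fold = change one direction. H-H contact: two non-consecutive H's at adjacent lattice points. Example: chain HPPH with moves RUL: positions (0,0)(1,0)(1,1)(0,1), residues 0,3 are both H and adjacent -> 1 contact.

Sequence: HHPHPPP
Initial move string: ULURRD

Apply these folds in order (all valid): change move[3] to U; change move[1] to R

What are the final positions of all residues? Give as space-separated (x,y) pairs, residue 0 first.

Answer: (0,0) (0,1) (1,1) (1,2) (1,3) (2,3) (2,2)

Derivation:
Initial moves: ULURRD
Fold: move[3]->U => ULUURD (positions: [(0, 0), (0, 1), (-1, 1), (-1, 2), (-1, 3), (0, 3), (0, 2)])
Fold: move[1]->R => URUURD (positions: [(0, 0), (0, 1), (1, 1), (1, 2), (1, 3), (2, 3), (2, 2)])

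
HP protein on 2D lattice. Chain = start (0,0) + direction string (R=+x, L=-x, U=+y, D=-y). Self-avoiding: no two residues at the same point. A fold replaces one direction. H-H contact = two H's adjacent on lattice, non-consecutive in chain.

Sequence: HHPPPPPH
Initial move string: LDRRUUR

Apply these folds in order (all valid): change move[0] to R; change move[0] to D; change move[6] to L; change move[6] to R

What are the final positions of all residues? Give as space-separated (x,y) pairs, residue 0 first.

Answer: (0,0) (0,-1) (0,-2) (1,-2) (2,-2) (2,-1) (2,0) (3,0)

Derivation:
Initial moves: LDRRUUR
Fold: move[0]->R => RDRRUUR (positions: [(0, 0), (1, 0), (1, -1), (2, -1), (3, -1), (3, 0), (3, 1), (4, 1)])
Fold: move[0]->D => DDRRUUR (positions: [(0, 0), (0, -1), (0, -2), (1, -2), (2, -2), (2, -1), (2, 0), (3, 0)])
Fold: move[6]->L => DDRRUUL (positions: [(0, 0), (0, -1), (0, -2), (1, -2), (2, -2), (2, -1), (2, 0), (1, 0)])
Fold: move[6]->R => DDRRUUR (positions: [(0, 0), (0, -1), (0, -2), (1, -2), (2, -2), (2, -1), (2, 0), (3, 0)])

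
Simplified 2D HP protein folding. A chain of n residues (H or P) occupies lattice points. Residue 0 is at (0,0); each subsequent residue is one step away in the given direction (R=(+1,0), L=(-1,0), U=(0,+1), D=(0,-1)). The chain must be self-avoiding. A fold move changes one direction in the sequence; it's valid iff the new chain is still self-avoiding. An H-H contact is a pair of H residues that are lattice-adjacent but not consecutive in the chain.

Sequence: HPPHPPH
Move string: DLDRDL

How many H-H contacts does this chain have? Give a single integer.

Positions: [(0, 0), (0, -1), (-1, -1), (-1, -2), (0, -2), (0, -3), (-1, -3)]
H-H contact: residue 3 @(-1,-2) - residue 6 @(-1, -3)

Answer: 1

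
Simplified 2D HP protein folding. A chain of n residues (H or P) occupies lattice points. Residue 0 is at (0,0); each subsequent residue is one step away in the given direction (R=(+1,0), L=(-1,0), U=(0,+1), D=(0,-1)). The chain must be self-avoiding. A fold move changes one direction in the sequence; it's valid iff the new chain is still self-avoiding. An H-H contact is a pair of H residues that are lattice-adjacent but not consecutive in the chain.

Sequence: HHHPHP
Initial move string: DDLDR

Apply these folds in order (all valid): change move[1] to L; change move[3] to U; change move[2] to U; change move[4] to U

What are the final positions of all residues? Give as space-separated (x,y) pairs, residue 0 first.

Answer: (0,0) (0,-1) (-1,-1) (-1,0) (-1,1) (-1,2)

Derivation:
Initial moves: DDLDR
Fold: move[1]->L => DLLDR (positions: [(0, 0), (0, -1), (-1, -1), (-2, -1), (-2, -2), (-1, -2)])
Fold: move[3]->U => DLLUR (positions: [(0, 0), (0, -1), (-1, -1), (-2, -1), (-2, 0), (-1, 0)])
Fold: move[2]->U => DLUUR (positions: [(0, 0), (0, -1), (-1, -1), (-1, 0), (-1, 1), (0, 1)])
Fold: move[4]->U => DLUUU (positions: [(0, 0), (0, -1), (-1, -1), (-1, 0), (-1, 1), (-1, 2)])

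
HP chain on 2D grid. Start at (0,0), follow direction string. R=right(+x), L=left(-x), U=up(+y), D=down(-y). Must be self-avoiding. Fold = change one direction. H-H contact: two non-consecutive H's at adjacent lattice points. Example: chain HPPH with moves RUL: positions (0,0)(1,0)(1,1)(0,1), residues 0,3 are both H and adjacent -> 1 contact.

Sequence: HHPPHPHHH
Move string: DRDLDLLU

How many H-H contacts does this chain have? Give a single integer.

Answer: 1

Derivation:
Positions: [(0, 0), (0, -1), (1, -1), (1, -2), (0, -2), (0, -3), (-1, -3), (-2, -3), (-2, -2)]
H-H contact: residue 1 @(0,-1) - residue 4 @(0, -2)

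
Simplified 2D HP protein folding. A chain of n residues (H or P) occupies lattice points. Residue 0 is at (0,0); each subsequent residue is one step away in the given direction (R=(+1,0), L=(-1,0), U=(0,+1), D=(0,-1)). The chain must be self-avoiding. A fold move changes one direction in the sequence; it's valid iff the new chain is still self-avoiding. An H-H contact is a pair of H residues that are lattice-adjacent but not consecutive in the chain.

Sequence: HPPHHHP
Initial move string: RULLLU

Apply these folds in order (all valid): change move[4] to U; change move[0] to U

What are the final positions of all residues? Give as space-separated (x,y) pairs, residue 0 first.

Initial moves: RULLLU
Fold: move[4]->U => RULLUU (positions: [(0, 0), (1, 0), (1, 1), (0, 1), (-1, 1), (-1, 2), (-1, 3)])
Fold: move[0]->U => UULLUU (positions: [(0, 0), (0, 1), (0, 2), (-1, 2), (-2, 2), (-2, 3), (-2, 4)])

Answer: (0,0) (0,1) (0,2) (-1,2) (-2,2) (-2,3) (-2,4)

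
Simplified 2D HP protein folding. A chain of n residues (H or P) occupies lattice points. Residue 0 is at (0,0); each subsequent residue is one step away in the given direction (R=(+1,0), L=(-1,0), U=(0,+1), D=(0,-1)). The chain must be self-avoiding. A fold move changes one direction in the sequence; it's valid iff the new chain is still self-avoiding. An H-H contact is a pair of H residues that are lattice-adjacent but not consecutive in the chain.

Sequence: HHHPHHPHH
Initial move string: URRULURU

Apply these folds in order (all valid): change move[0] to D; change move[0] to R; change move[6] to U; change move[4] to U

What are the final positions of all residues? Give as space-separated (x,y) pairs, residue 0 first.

Answer: (0,0) (1,0) (2,0) (3,0) (3,1) (3,2) (3,3) (3,4) (3,5)

Derivation:
Initial moves: URRULURU
Fold: move[0]->D => DRRULURU (positions: [(0, 0), (0, -1), (1, -1), (2, -1), (2, 0), (1, 0), (1, 1), (2, 1), (2, 2)])
Fold: move[0]->R => RRRULURU (positions: [(0, 0), (1, 0), (2, 0), (3, 0), (3, 1), (2, 1), (2, 2), (3, 2), (3, 3)])
Fold: move[6]->U => RRRULUUU (positions: [(0, 0), (1, 0), (2, 0), (3, 0), (3, 1), (2, 1), (2, 2), (2, 3), (2, 4)])
Fold: move[4]->U => RRRUUUUU (positions: [(0, 0), (1, 0), (2, 0), (3, 0), (3, 1), (3, 2), (3, 3), (3, 4), (3, 5)])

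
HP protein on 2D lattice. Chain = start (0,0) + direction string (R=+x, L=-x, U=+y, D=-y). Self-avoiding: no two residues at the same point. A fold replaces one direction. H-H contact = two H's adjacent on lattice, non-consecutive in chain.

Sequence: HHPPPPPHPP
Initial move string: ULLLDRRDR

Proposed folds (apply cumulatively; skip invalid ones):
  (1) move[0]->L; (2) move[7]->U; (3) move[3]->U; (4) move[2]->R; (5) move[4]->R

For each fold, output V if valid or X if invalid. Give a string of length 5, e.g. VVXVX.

Initial: ULLLDRRDR -> [(0, 0), (0, 1), (-1, 1), (-2, 1), (-3, 1), (-3, 0), (-2, 0), (-1, 0), (-1, -1), (0, -1)]
Fold 1: move[0]->L => LLLLDRRDR VALID
Fold 2: move[7]->U => LLLLDRRUR INVALID (collision), skipped
Fold 3: move[3]->U => LLLUDRRDR INVALID (collision), skipped
Fold 4: move[2]->R => LLRLDRRDR INVALID (collision), skipped
Fold 5: move[4]->R => LLLLRRRDR INVALID (collision), skipped

Answer: VXXXX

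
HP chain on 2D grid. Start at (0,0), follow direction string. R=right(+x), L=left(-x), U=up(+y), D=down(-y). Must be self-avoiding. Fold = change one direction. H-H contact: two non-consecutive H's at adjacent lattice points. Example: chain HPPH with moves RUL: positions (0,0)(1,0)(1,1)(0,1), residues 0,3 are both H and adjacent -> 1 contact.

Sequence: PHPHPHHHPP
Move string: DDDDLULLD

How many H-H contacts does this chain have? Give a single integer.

Answer: 1

Derivation:
Positions: [(0, 0), (0, -1), (0, -2), (0, -3), (0, -4), (-1, -4), (-1, -3), (-2, -3), (-3, -3), (-3, -4)]
H-H contact: residue 3 @(0,-3) - residue 6 @(-1, -3)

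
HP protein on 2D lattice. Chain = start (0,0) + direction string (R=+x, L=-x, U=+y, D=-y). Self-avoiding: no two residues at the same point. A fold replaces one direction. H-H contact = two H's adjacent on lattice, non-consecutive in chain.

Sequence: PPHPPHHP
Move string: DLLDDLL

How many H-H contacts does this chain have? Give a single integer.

Positions: [(0, 0), (0, -1), (-1, -1), (-2, -1), (-2, -2), (-2, -3), (-3, -3), (-4, -3)]
No H-H contacts found.

Answer: 0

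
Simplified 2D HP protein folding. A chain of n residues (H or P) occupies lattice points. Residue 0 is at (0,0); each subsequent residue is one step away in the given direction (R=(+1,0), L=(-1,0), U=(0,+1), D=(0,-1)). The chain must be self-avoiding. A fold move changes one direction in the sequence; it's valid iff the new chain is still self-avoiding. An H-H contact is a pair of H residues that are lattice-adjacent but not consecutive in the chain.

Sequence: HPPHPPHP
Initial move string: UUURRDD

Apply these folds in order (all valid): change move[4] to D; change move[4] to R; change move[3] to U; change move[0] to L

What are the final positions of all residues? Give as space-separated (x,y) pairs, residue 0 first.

Initial moves: UUURRDD
Fold: move[4]->D => UUURDDD (positions: [(0, 0), (0, 1), (0, 2), (0, 3), (1, 3), (1, 2), (1, 1), (1, 0)])
Fold: move[4]->R => UUURRDD (positions: [(0, 0), (0, 1), (0, 2), (0, 3), (1, 3), (2, 3), (2, 2), (2, 1)])
Fold: move[3]->U => UUUURDD (positions: [(0, 0), (0, 1), (0, 2), (0, 3), (0, 4), (1, 4), (1, 3), (1, 2)])
Fold: move[0]->L => LUUURDD (positions: [(0, 0), (-1, 0), (-1, 1), (-1, 2), (-1, 3), (0, 3), (0, 2), (0, 1)])

Answer: (0,0) (-1,0) (-1,1) (-1,2) (-1,3) (0,3) (0,2) (0,1)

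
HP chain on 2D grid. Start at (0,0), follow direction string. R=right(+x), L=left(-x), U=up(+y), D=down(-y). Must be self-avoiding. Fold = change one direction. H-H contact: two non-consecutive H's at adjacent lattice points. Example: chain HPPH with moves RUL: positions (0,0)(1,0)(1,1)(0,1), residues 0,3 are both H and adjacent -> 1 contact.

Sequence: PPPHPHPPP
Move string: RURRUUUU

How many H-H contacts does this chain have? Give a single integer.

Answer: 0

Derivation:
Positions: [(0, 0), (1, 0), (1, 1), (2, 1), (3, 1), (3, 2), (3, 3), (3, 4), (3, 5)]
No H-H contacts found.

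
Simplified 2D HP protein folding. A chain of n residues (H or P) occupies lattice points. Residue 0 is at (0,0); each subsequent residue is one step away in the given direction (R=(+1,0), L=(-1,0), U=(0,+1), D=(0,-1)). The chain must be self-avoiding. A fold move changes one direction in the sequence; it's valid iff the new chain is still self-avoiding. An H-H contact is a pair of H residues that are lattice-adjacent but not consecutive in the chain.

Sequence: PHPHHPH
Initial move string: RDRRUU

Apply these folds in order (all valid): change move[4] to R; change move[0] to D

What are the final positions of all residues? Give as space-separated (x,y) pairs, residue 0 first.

Answer: (0,0) (0,-1) (0,-2) (1,-2) (2,-2) (3,-2) (3,-1)

Derivation:
Initial moves: RDRRUU
Fold: move[4]->R => RDRRRU (positions: [(0, 0), (1, 0), (1, -1), (2, -1), (3, -1), (4, -1), (4, 0)])
Fold: move[0]->D => DDRRRU (positions: [(0, 0), (0, -1), (0, -2), (1, -2), (2, -2), (3, -2), (3, -1)])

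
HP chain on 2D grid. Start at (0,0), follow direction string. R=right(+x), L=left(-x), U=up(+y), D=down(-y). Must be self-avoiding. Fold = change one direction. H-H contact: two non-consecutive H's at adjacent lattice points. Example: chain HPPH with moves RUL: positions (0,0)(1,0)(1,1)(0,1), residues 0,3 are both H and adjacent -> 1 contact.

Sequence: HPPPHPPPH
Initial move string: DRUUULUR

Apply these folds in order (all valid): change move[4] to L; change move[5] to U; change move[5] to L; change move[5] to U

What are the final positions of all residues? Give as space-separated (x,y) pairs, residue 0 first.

Initial moves: DRUUULUR
Fold: move[4]->L => DRUULLUR (positions: [(0, 0), (0, -1), (1, -1), (1, 0), (1, 1), (0, 1), (-1, 1), (-1, 2), (0, 2)])
Fold: move[5]->U => DRUULUUR (positions: [(0, 0), (0, -1), (1, -1), (1, 0), (1, 1), (0, 1), (0, 2), (0, 3), (1, 3)])
Fold: move[5]->L => DRUULLUR (positions: [(0, 0), (0, -1), (1, -1), (1, 0), (1, 1), (0, 1), (-1, 1), (-1, 2), (0, 2)])
Fold: move[5]->U => DRUULUUR (positions: [(0, 0), (0, -1), (1, -1), (1, 0), (1, 1), (0, 1), (0, 2), (0, 3), (1, 3)])

Answer: (0,0) (0,-1) (1,-1) (1,0) (1,1) (0,1) (0,2) (0,3) (1,3)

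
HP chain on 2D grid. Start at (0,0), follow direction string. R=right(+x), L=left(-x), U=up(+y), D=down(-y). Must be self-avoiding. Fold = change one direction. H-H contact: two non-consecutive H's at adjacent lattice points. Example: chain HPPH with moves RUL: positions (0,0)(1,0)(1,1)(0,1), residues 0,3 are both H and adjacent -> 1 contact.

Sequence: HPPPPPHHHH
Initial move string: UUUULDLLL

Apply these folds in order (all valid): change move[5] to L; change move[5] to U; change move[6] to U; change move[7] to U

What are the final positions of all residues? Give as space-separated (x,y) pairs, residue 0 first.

Initial moves: UUUULDLLL
Fold: move[5]->L => UUUULLLLL (positions: [(0, 0), (0, 1), (0, 2), (0, 3), (0, 4), (-1, 4), (-2, 4), (-3, 4), (-4, 4), (-5, 4)])
Fold: move[5]->U => UUUULULLL (positions: [(0, 0), (0, 1), (0, 2), (0, 3), (0, 4), (-1, 4), (-1, 5), (-2, 5), (-3, 5), (-4, 5)])
Fold: move[6]->U => UUUULUULL (positions: [(0, 0), (0, 1), (0, 2), (0, 3), (0, 4), (-1, 4), (-1, 5), (-1, 6), (-2, 6), (-3, 6)])
Fold: move[7]->U => UUUULUUUL (positions: [(0, 0), (0, 1), (0, 2), (0, 3), (0, 4), (-1, 4), (-1, 5), (-1, 6), (-1, 7), (-2, 7)])

Answer: (0,0) (0,1) (0,2) (0,3) (0,4) (-1,4) (-1,5) (-1,6) (-1,7) (-2,7)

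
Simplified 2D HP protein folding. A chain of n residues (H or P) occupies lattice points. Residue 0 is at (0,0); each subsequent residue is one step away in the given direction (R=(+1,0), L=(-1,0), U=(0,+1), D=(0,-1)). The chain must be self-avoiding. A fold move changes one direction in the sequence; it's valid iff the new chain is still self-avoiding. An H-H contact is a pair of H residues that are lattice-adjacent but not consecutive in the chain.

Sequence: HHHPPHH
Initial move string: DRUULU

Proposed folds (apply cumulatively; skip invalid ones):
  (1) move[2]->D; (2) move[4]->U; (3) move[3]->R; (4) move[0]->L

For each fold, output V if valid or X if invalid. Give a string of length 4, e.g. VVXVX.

Answer: XVVX

Derivation:
Initial: DRUULU -> [(0, 0), (0, -1), (1, -1), (1, 0), (1, 1), (0, 1), (0, 2)]
Fold 1: move[2]->D => DRDULU INVALID (collision), skipped
Fold 2: move[4]->U => DRUUUU VALID
Fold 3: move[3]->R => DRURUU VALID
Fold 4: move[0]->L => LRURUU INVALID (collision), skipped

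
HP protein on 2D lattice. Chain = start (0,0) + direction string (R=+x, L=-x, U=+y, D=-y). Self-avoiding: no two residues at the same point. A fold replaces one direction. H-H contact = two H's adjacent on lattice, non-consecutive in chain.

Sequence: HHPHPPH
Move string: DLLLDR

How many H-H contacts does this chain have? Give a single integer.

Answer: 1

Derivation:
Positions: [(0, 0), (0, -1), (-1, -1), (-2, -1), (-3, -1), (-3, -2), (-2, -2)]
H-H contact: residue 3 @(-2,-1) - residue 6 @(-2, -2)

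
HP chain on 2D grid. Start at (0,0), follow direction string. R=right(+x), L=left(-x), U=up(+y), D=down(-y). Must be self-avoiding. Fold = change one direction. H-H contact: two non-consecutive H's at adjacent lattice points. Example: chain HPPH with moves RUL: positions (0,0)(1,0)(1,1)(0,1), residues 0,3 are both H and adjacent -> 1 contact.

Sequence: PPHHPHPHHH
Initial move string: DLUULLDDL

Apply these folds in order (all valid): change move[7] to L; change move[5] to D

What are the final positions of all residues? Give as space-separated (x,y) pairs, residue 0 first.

Answer: (0,0) (0,-1) (-1,-1) (-1,0) (-1,1) (-2,1) (-2,0) (-2,-1) (-3,-1) (-4,-1)

Derivation:
Initial moves: DLUULLDDL
Fold: move[7]->L => DLUULLDLL (positions: [(0, 0), (0, -1), (-1, -1), (-1, 0), (-1, 1), (-2, 1), (-3, 1), (-3, 0), (-4, 0), (-5, 0)])
Fold: move[5]->D => DLUULDDLL (positions: [(0, 0), (0, -1), (-1, -1), (-1, 0), (-1, 1), (-2, 1), (-2, 0), (-2, -1), (-3, -1), (-4, -1)])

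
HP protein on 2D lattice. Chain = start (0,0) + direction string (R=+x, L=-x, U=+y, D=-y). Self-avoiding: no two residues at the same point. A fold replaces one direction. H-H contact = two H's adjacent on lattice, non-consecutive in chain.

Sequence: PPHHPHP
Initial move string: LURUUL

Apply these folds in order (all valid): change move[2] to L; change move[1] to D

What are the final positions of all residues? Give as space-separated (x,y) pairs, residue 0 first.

Initial moves: LURUUL
Fold: move[2]->L => LULUUL (positions: [(0, 0), (-1, 0), (-1, 1), (-2, 1), (-2, 2), (-2, 3), (-3, 3)])
Fold: move[1]->D => LDLUUL (positions: [(0, 0), (-1, 0), (-1, -1), (-2, -1), (-2, 0), (-2, 1), (-3, 1)])

Answer: (0,0) (-1,0) (-1,-1) (-2,-1) (-2,0) (-2,1) (-3,1)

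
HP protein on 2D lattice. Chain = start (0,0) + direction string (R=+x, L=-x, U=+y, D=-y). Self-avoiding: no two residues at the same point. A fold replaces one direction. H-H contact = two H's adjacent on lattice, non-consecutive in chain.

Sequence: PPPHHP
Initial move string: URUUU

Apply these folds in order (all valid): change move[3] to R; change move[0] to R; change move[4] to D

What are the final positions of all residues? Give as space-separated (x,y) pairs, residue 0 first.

Initial moves: URUUU
Fold: move[3]->R => URURU (positions: [(0, 0), (0, 1), (1, 1), (1, 2), (2, 2), (2, 3)])
Fold: move[0]->R => RRURU (positions: [(0, 0), (1, 0), (2, 0), (2, 1), (3, 1), (3, 2)])
Fold: move[4]->D => RRURD (positions: [(0, 0), (1, 0), (2, 0), (2, 1), (3, 1), (3, 0)])

Answer: (0,0) (1,0) (2,0) (2,1) (3,1) (3,0)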